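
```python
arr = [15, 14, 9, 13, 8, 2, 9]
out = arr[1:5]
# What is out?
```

arr has length 7. The slice arr[1:5] selects indices [1, 2, 3, 4] (1->14, 2->9, 3->13, 4->8), giving [14, 9, 13, 8].

[14, 9, 13, 8]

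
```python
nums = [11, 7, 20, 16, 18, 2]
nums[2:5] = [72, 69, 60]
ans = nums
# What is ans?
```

nums starts as [11, 7, 20, 16, 18, 2] (length 6). The slice nums[2:5] covers indices [2, 3, 4] with values [20, 16, 18]. Replacing that slice with [72, 69, 60] (same length) produces [11, 7, 72, 69, 60, 2].

[11, 7, 72, 69, 60, 2]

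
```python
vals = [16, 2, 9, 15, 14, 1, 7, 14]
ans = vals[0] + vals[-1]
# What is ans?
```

vals has length 8. vals[0] = 16.
vals has length 8. Negative index -1 maps to positive index 8 + (-1) = 7. vals[7] = 14.
Sum: 16 + 14 = 30.

30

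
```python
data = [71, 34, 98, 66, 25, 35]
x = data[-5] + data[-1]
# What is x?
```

data has length 6. Negative index -5 maps to positive index 6 + (-5) = 1. data[1] = 34.
data has length 6. Negative index -1 maps to positive index 6 + (-1) = 5. data[5] = 35.
Sum: 34 + 35 = 69.

69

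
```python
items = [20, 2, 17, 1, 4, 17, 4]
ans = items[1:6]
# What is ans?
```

items has length 7. The slice items[1:6] selects indices [1, 2, 3, 4, 5] (1->2, 2->17, 3->1, 4->4, 5->17), giving [2, 17, 1, 4, 17].

[2, 17, 1, 4, 17]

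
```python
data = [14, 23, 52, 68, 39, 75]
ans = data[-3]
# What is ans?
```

data has length 6. Negative index -3 maps to positive index 6 + (-3) = 3. data[3] = 68.

68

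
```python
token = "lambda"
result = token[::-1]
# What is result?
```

token has length 6. The slice token[::-1] selects indices [5, 4, 3, 2, 1, 0] (5->'a', 4->'d', 3->'b', 2->'m', 1->'a', 0->'l'), giving 'adbmal'.

'adbmal'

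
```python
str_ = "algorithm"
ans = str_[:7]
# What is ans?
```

str_ has length 9. The slice str_[:7] selects indices [0, 1, 2, 3, 4, 5, 6] (0->'a', 1->'l', 2->'g', 3->'o', 4->'r', 5->'i', 6->'t'), giving 'algorit'.

'algorit'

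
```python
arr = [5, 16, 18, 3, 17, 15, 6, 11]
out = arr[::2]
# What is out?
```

arr has length 8. The slice arr[::2] selects indices [0, 2, 4, 6] (0->5, 2->18, 4->17, 6->6), giving [5, 18, 17, 6].

[5, 18, 17, 6]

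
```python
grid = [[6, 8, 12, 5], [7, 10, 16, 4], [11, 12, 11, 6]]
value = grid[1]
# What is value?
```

grid has 3 rows. Row 1 is [7, 10, 16, 4].

[7, 10, 16, 4]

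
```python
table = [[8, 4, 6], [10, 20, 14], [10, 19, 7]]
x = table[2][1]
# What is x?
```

table[2] = [10, 19, 7]. Taking column 1 of that row yields 19.

19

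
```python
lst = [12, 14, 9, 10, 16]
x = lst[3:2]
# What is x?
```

lst has length 5. The slice lst[3:2] resolves to an empty index range, so the result is [].

[]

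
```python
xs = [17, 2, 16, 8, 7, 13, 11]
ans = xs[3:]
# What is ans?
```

xs has length 7. The slice xs[3:] selects indices [3, 4, 5, 6] (3->8, 4->7, 5->13, 6->11), giving [8, 7, 13, 11].

[8, 7, 13, 11]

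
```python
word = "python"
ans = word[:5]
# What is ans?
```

word has length 6. The slice word[:5] selects indices [0, 1, 2, 3, 4] (0->'p', 1->'y', 2->'t', 3->'h', 4->'o'), giving 'pytho'.

'pytho'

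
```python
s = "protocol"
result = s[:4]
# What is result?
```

s has length 8. The slice s[:4] selects indices [0, 1, 2, 3] (0->'p', 1->'r', 2->'o', 3->'t'), giving 'prot'.

'prot'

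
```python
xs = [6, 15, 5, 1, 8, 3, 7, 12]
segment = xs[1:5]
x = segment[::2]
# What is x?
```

xs has length 8. The slice xs[1:5] selects indices [1, 2, 3, 4] (1->15, 2->5, 3->1, 4->8), giving [15, 5, 1, 8]. So segment = [15, 5, 1, 8]. segment has length 4. The slice segment[::2] selects indices [0, 2] (0->15, 2->1), giving [15, 1].

[15, 1]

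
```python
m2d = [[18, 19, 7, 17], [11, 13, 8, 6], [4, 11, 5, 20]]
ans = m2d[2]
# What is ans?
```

m2d has 3 rows. Row 2 is [4, 11, 5, 20].

[4, 11, 5, 20]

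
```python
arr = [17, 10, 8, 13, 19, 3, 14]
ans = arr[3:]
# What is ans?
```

arr has length 7. The slice arr[3:] selects indices [3, 4, 5, 6] (3->13, 4->19, 5->3, 6->14), giving [13, 19, 3, 14].

[13, 19, 3, 14]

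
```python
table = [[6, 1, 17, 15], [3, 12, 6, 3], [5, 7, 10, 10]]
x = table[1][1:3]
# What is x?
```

table[1] = [3, 12, 6, 3]. table[1] has length 4. The slice table[1][1:3] selects indices [1, 2] (1->12, 2->6), giving [12, 6].

[12, 6]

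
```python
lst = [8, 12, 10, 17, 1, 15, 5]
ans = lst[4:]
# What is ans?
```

lst has length 7. The slice lst[4:] selects indices [4, 5, 6] (4->1, 5->15, 6->5), giving [1, 15, 5].

[1, 15, 5]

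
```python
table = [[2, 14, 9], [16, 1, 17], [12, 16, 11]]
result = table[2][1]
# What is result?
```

table[2] = [12, 16, 11]. Taking column 1 of that row yields 16.

16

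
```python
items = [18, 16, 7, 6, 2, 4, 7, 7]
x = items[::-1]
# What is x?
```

items has length 8. The slice items[::-1] selects indices [7, 6, 5, 4, 3, 2, 1, 0] (7->7, 6->7, 5->4, 4->2, 3->6, 2->7, 1->16, 0->18), giving [7, 7, 4, 2, 6, 7, 16, 18].

[7, 7, 4, 2, 6, 7, 16, 18]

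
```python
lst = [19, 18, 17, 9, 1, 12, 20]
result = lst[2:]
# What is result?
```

lst has length 7. The slice lst[2:] selects indices [2, 3, 4, 5, 6] (2->17, 3->9, 4->1, 5->12, 6->20), giving [17, 9, 1, 12, 20].

[17, 9, 1, 12, 20]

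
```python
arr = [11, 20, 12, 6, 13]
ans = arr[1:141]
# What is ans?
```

arr has length 5. The slice arr[1:141] selects indices [1, 2, 3, 4] (1->20, 2->12, 3->6, 4->13), giving [20, 12, 6, 13].

[20, 12, 6, 13]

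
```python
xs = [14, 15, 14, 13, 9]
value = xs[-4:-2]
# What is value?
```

xs has length 5. The slice xs[-4:-2] selects indices [1, 2] (1->15, 2->14), giving [15, 14].

[15, 14]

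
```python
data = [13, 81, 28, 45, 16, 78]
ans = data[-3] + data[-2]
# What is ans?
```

data has length 6. Negative index -3 maps to positive index 6 + (-3) = 3. data[3] = 45.
data has length 6. Negative index -2 maps to positive index 6 + (-2) = 4. data[4] = 16.
Sum: 45 + 16 = 61.

61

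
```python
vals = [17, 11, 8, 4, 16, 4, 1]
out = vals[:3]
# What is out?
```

vals has length 7. The slice vals[:3] selects indices [0, 1, 2] (0->17, 1->11, 2->8), giving [17, 11, 8].

[17, 11, 8]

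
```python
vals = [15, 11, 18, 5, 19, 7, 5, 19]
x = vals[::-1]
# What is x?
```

vals has length 8. The slice vals[::-1] selects indices [7, 6, 5, 4, 3, 2, 1, 0] (7->19, 6->5, 5->7, 4->19, 3->5, 2->18, 1->11, 0->15), giving [19, 5, 7, 19, 5, 18, 11, 15].

[19, 5, 7, 19, 5, 18, 11, 15]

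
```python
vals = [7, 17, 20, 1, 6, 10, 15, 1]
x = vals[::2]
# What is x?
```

vals has length 8. The slice vals[::2] selects indices [0, 2, 4, 6] (0->7, 2->20, 4->6, 6->15), giving [7, 20, 6, 15].

[7, 20, 6, 15]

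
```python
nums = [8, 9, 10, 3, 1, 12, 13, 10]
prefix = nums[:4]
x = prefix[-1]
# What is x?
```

nums has length 8. The slice nums[:4] selects indices [0, 1, 2, 3] (0->8, 1->9, 2->10, 3->3), giving [8, 9, 10, 3]. So prefix = [8, 9, 10, 3]. Then prefix[-1] = 3.

3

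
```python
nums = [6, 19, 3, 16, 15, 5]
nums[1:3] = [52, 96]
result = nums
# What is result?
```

nums starts as [6, 19, 3, 16, 15, 5] (length 6). The slice nums[1:3] covers indices [1, 2] with values [19, 3]. Replacing that slice with [52, 96] (same length) produces [6, 52, 96, 16, 15, 5].

[6, 52, 96, 16, 15, 5]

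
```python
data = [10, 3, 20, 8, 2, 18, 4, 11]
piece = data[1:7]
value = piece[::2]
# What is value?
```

data has length 8. The slice data[1:7] selects indices [1, 2, 3, 4, 5, 6] (1->3, 2->20, 3->8, 4->2, 5->18, 6->4), giving [3, 20, 8, 2, 18, 4]. So piece = [3, 20, 8, 2, 18, 4]. piece has length 6. The slice piece[::2] selects indices [0, 2, 4] (0->3, 2->8, 4->18), giving [3, 8, 18].

[3, 8, 18]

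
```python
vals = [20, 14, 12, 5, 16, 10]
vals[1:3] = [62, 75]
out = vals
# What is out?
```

vals starts as [20, 14, 12, 5, 16, 10] (length 6). The slice vals[1:3] covers indices [1, 2] with values [14, 12]. Replacing that slice with [62, 75] (same length) produces [20, 62, 75, 5, 16, 10].

[20, 62, 75, 5, 16, 10]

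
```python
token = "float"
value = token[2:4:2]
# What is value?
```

token has length 5. The slice token[2:4:2] selects indices [2] (2->'o'), giving 'o'.

'o'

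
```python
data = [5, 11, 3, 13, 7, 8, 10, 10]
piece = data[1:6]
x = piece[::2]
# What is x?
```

data has length 8. The slice data[1:6] selects indices [1, 2, 3, 4, 5] (1->11, 2->3, 3->13, 4->7, 5->8), giving [11, 3, 13, 7, 8]. So piece = [11, 3, 13, 7, 8]. piece has length 5. The slice piece[::2] selects indices [0, 2, 4] (0->11, 2->13, 4->8), giving [11, 13, 8].

[11, 13, 8]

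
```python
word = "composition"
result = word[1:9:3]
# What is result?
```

word has length 11. The slice word[1:9:3] selects indices [1, 4, 7] (1->'o', 4->'o', 7->'t'), giving 'oot'.

'oot'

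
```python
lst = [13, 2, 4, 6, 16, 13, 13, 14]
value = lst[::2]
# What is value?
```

lst has length 8. The slice lst[::2] selects indices [0, 2, 4, 6] (0->13, 2->4, 4->16, 6->13), giving [13, 4, 16, 13].

[13, 4, 16, 13]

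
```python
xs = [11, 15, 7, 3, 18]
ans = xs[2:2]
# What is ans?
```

xs has length 5. The slice xs[2:2] resolves to an empty index range, so the result is [].

[]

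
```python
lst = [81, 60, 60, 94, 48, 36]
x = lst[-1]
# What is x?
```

lst has length 6. Negative index -1 maps to positive index 6 + (-1) = 5. lst[5] = 36.

36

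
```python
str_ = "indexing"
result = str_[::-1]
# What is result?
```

str_ has length 8. The slice str_[::-1] selects indices [7, 6, 5, 4, 3, 2, 1, 0] (7->'g', 6->'n', 5->'i', 4->'x', 3->'e', 2->'d', 1->'n', 0->'i'), giving 'gnixedni'.

'gnixedni'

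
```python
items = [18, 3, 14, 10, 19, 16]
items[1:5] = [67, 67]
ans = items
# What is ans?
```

items starts as [18, 3, 14, 10, 19, 16] (length 6). The slice items[1:5] covers indices [1, 2, 3, 4] with values [3, 14, 10, 19]. Replacing that slice with [67, 67] (different length) produces [18, 67, 67, 16].

[18, 67, 67, 16]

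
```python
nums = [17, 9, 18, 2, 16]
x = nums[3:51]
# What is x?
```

nums has length 5. The slice nums[3:51] selects indices [3, 4] (3->2, 4->16), giving [2, 16].

[2, 16]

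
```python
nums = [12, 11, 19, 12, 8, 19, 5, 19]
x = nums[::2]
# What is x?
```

nums has length 8. The slice nums[::2] selects indices [0, 2, 4, 6] (0->12, 2->19, 4->8, 6->5), giving [12, 19, 8, 5].

[12, 19, 8, 5]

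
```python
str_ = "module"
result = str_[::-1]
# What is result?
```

str_ has length 6. The slice str_[::-1] selects indices [5, 4, 3, 2, 1, 0] (5->'e', 4->'l', 3->'u', 2->'d', 1->'o', 0->'m'), giving 'eludom'.

'eludom'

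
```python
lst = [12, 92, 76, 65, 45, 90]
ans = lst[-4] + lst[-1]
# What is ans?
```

lst has length 6. Negative index -4 maps to positive index 6 + (-4) = 2. lst[2] = 76.
lst has length 6. Negative index -1 maps to positive index 6 + (-1) = 5. lst[5] = 90.
Sum: 76 + 90 = 166.

166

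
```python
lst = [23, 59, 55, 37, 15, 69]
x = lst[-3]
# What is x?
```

lst has length 6. Negative index -3 maps to positive index 6 + (-3) = 3. lst[3] = 37.

37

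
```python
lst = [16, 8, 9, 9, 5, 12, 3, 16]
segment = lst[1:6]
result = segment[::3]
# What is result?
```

lst has length 8. The slice lst[1:6] selects indices [1, 2, 3, 4, 5] (1->8, 2->9, 3->9, 4->5, 5->12), giving [8, 9, 9, 5, 12]. So segment = [8, 9, 9, 5, 12]. segment has length 5. The slice segment[::3] selects indices [0, 3] (0->8, 3->5), giving [8, 5].

[8, 5]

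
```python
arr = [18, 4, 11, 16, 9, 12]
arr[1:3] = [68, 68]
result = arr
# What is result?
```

arr starts as [18, 4, 11, 16, 9, 12] (length 6). The slice arr[1:3] covers indices [1, 2] with values [4, 11]. Replacing that slice with [68, 68] (same length) produces [18, 68, 68, 16, 9, 12].

[18, 68, 68, 16, 9, 12]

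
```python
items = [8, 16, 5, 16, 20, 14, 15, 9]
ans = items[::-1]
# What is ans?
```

items has length 8. The slice items[::-1] selects indices [7, 6, 5, 4, 3, 2, 1, 0] (7->9, 6->15, 5->14, 4->20, 3->16, 2->5, 1->16, 0->8), giving [9, 15, 14, 20, 16, 5, 16, 8].

[9, 15, 14, 20, 16, 5, 16, 8]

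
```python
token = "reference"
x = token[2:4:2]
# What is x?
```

token has length 9. The slice token[2:4:2] selects indices [2] (2->'f'), giving 'f'.

'f'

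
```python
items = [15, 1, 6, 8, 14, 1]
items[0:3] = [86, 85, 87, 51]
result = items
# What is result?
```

items starts as [15, 1, 6, 8, 14, 1] (length 6). The slice items[0:3] covers indices [0, 1, 2] with values [15, 1, 6]. Replacing that slice with [86, 85, 87, 51] (different length) produces [86, 85, 87, 51, 8, 14, 1].

[86, 85, 87, 51, 8, 14, 1]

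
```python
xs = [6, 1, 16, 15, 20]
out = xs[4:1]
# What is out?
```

xs has length 5. The slice xs[4:1] resolves to an empty index range, so the result is [].

[]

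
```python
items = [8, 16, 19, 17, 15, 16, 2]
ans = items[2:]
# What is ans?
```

items has length 7. The slice items[2:] selects indices [2, 3, 4, 5, 6] (2->19, 3->17, 4->15, 5->16, 6->2), giving [19, 17, 15, 16, 2].

[19, 17, 15, 16, 2]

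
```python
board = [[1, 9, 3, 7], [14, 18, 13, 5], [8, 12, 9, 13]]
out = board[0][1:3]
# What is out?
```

board[0] = [1, 9, 3, 7]. board[0] has length 4. The slice board[0][1:3] selects indices [1, 2] (1->9, 2->3), giving [9, 3].

[9, 3]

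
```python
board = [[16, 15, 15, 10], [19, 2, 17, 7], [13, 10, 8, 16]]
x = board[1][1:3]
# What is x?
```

board[1] = [19, 2, 17, 7]. board[1] has length 4. The slice board[1][1:3] selects indices [1, 2] (1->2, 2->17), giving [2, 17].

[2, 17]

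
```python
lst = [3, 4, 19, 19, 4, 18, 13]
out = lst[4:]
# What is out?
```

lst has length 7. The slice lst[4:] selects indices [4, 5, 6] (4->4, 5->18, 6->13), giving [4, 18, 13].

[4, 18, 13]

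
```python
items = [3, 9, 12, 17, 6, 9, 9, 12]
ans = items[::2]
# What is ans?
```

items has length 8. The slice items[::2] selects indices [0, 2, 4, 6] (0->3, 2->12, 4->6, 6->9), giving [3, 12, 6, 9].

[3, 12, 6, 9]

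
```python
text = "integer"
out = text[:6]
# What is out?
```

text has length 7. The slice text[:6] selects indices [0, 1, 2, 3, 4, 5] (0->'i', 1->'n', 2->'t', 3->'e', 4->'g', 5->'e'), giving 'intege'.

'intege'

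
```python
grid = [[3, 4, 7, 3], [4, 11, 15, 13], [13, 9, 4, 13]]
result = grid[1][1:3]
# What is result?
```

grid[1] = [4, 11, 15, 13]. grid[1] has length 4. The slice grid[1][1:3] selects indices [1, 2] (1->11, 2->15), giving [11, 15].

[11, 15]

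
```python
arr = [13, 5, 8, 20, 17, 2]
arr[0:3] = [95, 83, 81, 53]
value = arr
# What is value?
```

arr starts as [13, 5, 8, 20, 17, 2] (length 6). The slice arr[0:3] covers indices [0, 1, 2] with values [13, 5, 8]. Replacing that slice with [95, 83, 81, 53] (different length) produces [95, 83, 81, 53, 20, 17, 2].

[95, 83, 81, 53, 20, 17, 2]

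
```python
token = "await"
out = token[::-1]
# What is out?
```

token has length 5. The slice token[::-1] selects indices [4, 3, 2, 1, 0] (4->'t', 3->'i', 2->'a', 1->'w', 0->'a'), giving 'tiawa'.

'tiawa'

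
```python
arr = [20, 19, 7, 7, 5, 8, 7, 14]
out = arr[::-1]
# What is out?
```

arr has length 8. The slice arr[::-1] selects indices [7, 6, 5, 4, 3, 2, 1, 0] (7->14, 6->7, 5->8, 4->5, 3->7, 2->7, 1->19, 0->20), giving [14, 7, 8, 5, 7, 7, 19, 20].

[14, 7, 8, 5, 7, 7, 19, 20]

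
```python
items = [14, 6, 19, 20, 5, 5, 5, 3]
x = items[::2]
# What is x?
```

items has length 8. The slice items[::2] selects indices [0, 2, 4, 6] (0->14, 2->19, 4->5, 6->5), giving [14, 19, 5, 5].

[14, 19, 5, 5]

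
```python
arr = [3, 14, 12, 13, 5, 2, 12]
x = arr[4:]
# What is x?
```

arr has length 7. The slice arr[4:] selects indices [4, 5, 6] (4->5, 5->2, 6->12), giving [5, 2, 12].

[5, 2, 12]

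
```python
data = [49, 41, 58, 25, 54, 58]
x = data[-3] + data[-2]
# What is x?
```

data has length 6. Negative index -3 maps to positive index 6 + (-3) = 3. data[3] = 25.
data has length 6. Negative index -2 maps to positive index 6 + (-2) = 4. data[4] = 54.
Sum: 25 + 54 = 79.

79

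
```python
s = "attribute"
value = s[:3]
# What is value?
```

s has length 9. The slice s[:3] selects indices [0, 1, 2] (0->'a', 1->'t', 2->'t'), giving 'att'.

'att'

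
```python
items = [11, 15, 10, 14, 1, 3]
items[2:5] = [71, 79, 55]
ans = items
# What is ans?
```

items starts as [11, 15, 10, 14, 1, 3] (length 6). The slice items[2:5] covers indices [2, 3, 4] with values [10, 14, 1]. Replacing that slice with [71, 79, 55] (same length) produces [11, 15, 71, 79, 55, 3].

[11, 15, 71, 79, 55, 3]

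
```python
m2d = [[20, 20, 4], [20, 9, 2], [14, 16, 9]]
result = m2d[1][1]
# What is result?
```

m2d[1] = [20, 9, 2]. Taking column 1 of that row yields 9.

9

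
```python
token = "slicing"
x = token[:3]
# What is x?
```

token has length 7. The slice token[:3] selects indices [0, 1, 2] (0->'s', 1->'l', 2->'i'), giving 'sli'.

'sli'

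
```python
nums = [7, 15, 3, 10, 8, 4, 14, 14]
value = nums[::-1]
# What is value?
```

nums has length 8. The slice nums[::-1] selects indices [7, 6, 5, 4, 3, 2, 1, 0] (7->14, 6->14, 5->4, 4->8, 3->10, 2->3, 1->15, 0->7), giving [14, 14, 4, 8, 10, 3, 15, 7].

[14, 14, 4, 8, 10, 3, 15, 7]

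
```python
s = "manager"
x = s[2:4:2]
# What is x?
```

s has length 7. The slice s[2:4:2] selects indices [2] (2->'n'), giving 'n'.

'n'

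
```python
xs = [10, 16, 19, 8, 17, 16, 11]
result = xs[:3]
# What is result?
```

xs has length 7. The slice xs[:3] selects indices [0, 1, 2] (0->10, 1->16, 2->19), giving [10, 16, 19].

[10, 16, 19]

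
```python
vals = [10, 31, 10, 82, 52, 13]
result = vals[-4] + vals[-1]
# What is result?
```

vals has length 6. Negative index -4 maps to positive index 6 + (-4) = 2. vals[2] = 10.
vals has length 6. Negative index -1 maps to positive index 6 + (-1) = 5. vals[5] = 13.
Sum: 10 + 13 = 23.

23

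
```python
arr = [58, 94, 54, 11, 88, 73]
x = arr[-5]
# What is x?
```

arr has length 6. Negative index -5 maps to positive index 6 + (-5) = 1. arr[1] = 94.

94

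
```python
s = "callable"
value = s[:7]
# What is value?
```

s has length 8. The slice s[:7] selects indices [0, 1, 2, 3, 4, 5, 6] (0->'c', 1->'a', 2->'l', 3->'l', 4->'a', 5->'b', 6->'l'), giving 'callabl'.

'callabl'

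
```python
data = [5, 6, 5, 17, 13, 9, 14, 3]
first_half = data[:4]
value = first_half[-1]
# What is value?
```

data has length 8. The slice data[:4] selects indices [0, 1, 2, 3] (0->5, 1->6, 2->5, 3->17), giving [5, 6, 5, 17]. So first_half = [5, 6, 5, 17]. Then first_half[-1] = 17.

17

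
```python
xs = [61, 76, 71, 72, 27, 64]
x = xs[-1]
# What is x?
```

xs has length 6. Negative index -1 maps to positive index 6 + (-1) = 5. xs[5] = 64.

64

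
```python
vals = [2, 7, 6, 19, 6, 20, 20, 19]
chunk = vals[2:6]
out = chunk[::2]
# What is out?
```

vals has length 8. The slice vals[2:6] selects indices [2, 3, 4, 5] (2->6, 3->19, 4->6, 5->20), giving [6, 19, 6, 20]. So chunk = [6, 19, 6, 20]. chunk has length 4. The slice chunk[::2] selects indices [0, 2] (0->6, 2->6), giving [6, 6].

[6, 6]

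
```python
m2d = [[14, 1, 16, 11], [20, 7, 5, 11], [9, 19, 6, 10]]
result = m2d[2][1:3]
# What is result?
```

m2d[2] = [9, 19, 6, 10]. m2d[2] has length 4. The slice m2d[2][1:3] selects indices [1, 2] (1->19, 2->6), giving [19, 6].

[19, 6]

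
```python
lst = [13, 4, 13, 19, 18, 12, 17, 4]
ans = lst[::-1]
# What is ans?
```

lst has length 8. The slice lst[::-1] selects indices [7, 6, 5, 4, 3, 2, 1, 0] (7->4, 6->17, 5->12, 4->18, 3->19, 2->13, 1->4, 0->13), giving [4, 17, 12, 18, 19, 13, 4, 13].

[4, 17, 12, 18, 19, 13, 4, 13]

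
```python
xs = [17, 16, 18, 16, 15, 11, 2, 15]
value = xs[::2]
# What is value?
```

xs has length 8. The slice xs[::2] selects indices [0, 2, 4, 6] (0->17, 2->18, 4->15, 6->2), giving [17, 18, 15, 2].

[17, 18, 15, 2]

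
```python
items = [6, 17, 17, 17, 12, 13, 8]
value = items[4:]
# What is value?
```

items has length 7. The slice items[4:] selects indices [4, 5, 6] (4->12, 5->13, 6->8), giving [12, 13, 8].

[12, 13, 8]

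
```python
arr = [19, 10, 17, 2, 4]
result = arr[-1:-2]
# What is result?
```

arr has length 5. The slice arr[-1:-2] resolves to an empty index range, so the result is [].

[]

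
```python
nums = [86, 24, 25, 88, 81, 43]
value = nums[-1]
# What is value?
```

nums has length 6. Negative index -1 maps to positive index 6 + (-1) = 5. nums[5] = 43.

43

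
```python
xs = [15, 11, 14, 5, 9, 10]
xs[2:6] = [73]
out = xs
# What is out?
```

xs starts as [15, 11, 14, 5, 9, 10] (length 6). The slice xs[2:6] covers indices [2, 3, 4, 5] with values [14, 5, 9, 10]. Replacing that slice with [73] (different length) produces [15, 11, 73].

[15, 11, 73]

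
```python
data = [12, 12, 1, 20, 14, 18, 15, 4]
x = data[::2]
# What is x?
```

data has length 8. The slice data[::2] selects indices [0, 2, 4, 6] (0->12, 2->1, 4->14, 6->15), giving [12, 1, 14, 15].

[12, 1, 14, 15]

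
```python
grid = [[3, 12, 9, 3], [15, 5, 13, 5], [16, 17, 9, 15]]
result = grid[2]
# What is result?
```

grid has 3 rows. Row 2 is [16, 17, 9, 15].

[16, 17, 9, 15]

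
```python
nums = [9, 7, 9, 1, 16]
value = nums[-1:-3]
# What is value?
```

nums has length 5. The slice nums[-1:-3] resolves to an empty index range, so the result is [].

[]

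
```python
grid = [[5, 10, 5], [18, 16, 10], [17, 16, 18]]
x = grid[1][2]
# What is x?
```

grid[1] = [18, 16, 10]. Taking column 2 of that row yields 10.

10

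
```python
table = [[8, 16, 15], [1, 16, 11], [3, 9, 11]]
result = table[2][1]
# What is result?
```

table[2] = [3, 9, 11]. Taking column 1 of that row yields 9.

9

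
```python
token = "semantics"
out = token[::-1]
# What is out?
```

token has length 9. The slice token[::-1] selects indices [8, 7, 6, 5, 4, 3, 2, 1, 0] (8->'s', 7->'c', 6->'i', 5->'t', 4->'n', 3->'a', 2->'m', 1->'e', 0->'s'), giving 'scitnames'.

'scitnames'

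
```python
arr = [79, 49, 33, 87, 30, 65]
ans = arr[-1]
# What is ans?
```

arr has length 6. Negative index -1 maps to positive index 6 + (-1) = 5. arr[5] = 65.

65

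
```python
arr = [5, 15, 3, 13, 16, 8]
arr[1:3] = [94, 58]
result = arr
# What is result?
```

arr starts as [5, 15, 3, 13, 16, 8] (length 6). The slice arr[1:3] covers indices [1, 2] with values [15, 3]. Replacing that slice with [94, 58] (same length) produces [5, 94, 58, 13, 16, 8].

[5, 94, 58, 13, 16, 8]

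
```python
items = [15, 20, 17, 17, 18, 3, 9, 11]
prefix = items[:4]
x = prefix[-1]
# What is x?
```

items has length 8. The slice items[:4] selects indices [0, 1, 2, 3] (0->15, 1->20, 2->17, 3->17), giving [15, 20, 17, 17]. So prefix = [15, 20, 17, 17]. Then prefix[-1] = 17.

17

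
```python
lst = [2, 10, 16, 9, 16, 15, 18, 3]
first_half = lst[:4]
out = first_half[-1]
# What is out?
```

lst has length 8. The slice lst[:4] selects indices [0, 1, 2, 3] (0->2, 1->10, 2->16, 3->9), giving [2, 10, 16, 9]. So first_half = [2, 10, 16, 9]. Then first_half[-1] = 9.

9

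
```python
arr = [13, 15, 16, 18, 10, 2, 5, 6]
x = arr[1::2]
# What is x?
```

arr has length 8. The slice arr[1::2] selects indices [1, 3, 5, 7] (1->15, 3->18, 5->2, 7->6), giving [15, 18, 2, 6].

[15, 18, 2, 6]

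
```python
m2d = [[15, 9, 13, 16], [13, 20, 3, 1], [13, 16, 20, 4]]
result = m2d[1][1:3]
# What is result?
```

m2d[1] = [13, 20, 3, 1]. m2d[1] has length 4. The slice m2d[1][1:3] selects indices [1, 2] (1->20, 2->3), giving [20, 3].

[20, 3]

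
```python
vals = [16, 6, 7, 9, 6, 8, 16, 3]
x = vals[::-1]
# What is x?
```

vals has length 8. The slice vals[::-1] selects indices [7, 6, 5, 4, 3, 2, 1, 0] (7->3, 6->16, 5->8, 4->6, 3->9, 2->7, 1->6, 0->16), giving [3, 16, 8, 6, 9, 7, 6, 16].

[3, 16, 8, 6, 9, 7, 6, 16]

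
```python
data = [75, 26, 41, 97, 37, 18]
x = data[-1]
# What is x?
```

data has length 6. Negative index -1 maps to positive index 6 + (-1) = 5. data[5] = 18.

18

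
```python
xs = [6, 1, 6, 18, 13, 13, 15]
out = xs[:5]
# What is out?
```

xs has length 7. The slice xs[:5] selects indices [0, 1, 2, 3, 4] (0->6, 1->1, 2->6, 3->18, 4->13), giving [6, 1, 6, 18, 13].

[6, 1, 6, 18, 13]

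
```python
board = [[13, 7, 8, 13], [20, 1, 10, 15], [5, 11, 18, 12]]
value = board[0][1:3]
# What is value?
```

board[0] = [13, 7, 8, 13]. board[0] has length 4. The slice board[0][1:3] selects indices [1, 2] (1->7, 2->8), giving [7, 8].

[7, 8]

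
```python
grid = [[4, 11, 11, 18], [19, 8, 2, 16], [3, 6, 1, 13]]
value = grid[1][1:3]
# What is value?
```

grid[1] = [19, 8, 2, 16]. grid[1] has length 4. The slice grid[1][1:3] selects indices [1, 2] (1->8, 2->2), giving [8, 2].

[8, 2]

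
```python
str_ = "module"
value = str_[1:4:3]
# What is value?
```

str_ has length 6. The slice str_[1:4:3] selects indices [1] (1->'o'), giving 'o'.

'o'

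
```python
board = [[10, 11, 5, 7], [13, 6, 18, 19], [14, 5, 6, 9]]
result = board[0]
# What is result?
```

board has 3 rows. Row 0 is [10, 11, 5, 7].

[10, 11, 5, 7]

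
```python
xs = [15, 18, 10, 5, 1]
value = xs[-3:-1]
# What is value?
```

xs has length 5. The slice xs[-3:-1] selects indices [2, 3] (2->10, 3->5), giving [10, 5].

[10, 5]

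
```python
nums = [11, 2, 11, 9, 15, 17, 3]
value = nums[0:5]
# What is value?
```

nums has length 7. The slice nums[0:5] selects indices [0, 1, 2, 3, 4] (0->11, 1->2, 2->11, 3->9, 4->15), giving [11, 2, 11, 9, 15].

[11, 2, 11, 9, 15]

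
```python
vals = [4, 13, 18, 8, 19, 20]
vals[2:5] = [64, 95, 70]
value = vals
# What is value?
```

vals starts as [4, 13, 18, 8, 19, 20] (length 6). The slice vals[2:5] covers indices [2, 3, 4] with values [18, 8, 19]. Replacing that slice with [64, 95, 70] (same length) produces [4, 13, 64, 95, 70, 20].

[4, 13, 64, 95, 70, 20]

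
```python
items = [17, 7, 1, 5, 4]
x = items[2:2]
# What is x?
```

items has length 5. The slice items[2:2] resolves to an empty index range, so the result is [].

[]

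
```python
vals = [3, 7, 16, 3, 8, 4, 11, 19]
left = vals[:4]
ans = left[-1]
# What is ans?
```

vals has length 8. The slice vals[:4] selects indices [0, 1, 2, 3] (0->3, 1->7, 2->16, 3->3), giving [3, 7, 16, 3]. So left = [3, 7, 16, 3]. Then left[-1] = 3.

3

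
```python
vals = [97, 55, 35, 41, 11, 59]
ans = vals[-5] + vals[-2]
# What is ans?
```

vals has length 6. Negative index -5 maps to positive index 6 + (-5) = 1. vals[1] = 55.
vals has length 6. Negative index -2 maps to positive index 6 + (-2) = 4. vals[4] = 11.
Sum: 55 + 11 = 66.

66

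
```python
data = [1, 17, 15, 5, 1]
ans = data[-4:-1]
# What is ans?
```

data has length 5. The slice data[-4:-1] selects indices [1, 2, 3] (1->17, 2->15, 3->5), giving [17, 15, 5].

[17, 15, 5]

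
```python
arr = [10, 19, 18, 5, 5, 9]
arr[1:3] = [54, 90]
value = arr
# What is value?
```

arr starts as [10, 19, 18, 5, 5, 9] (length 6). The slice arr[1:3] covers indices [1, 2] with values [19, 18]. Replacing that slice with [54, 90] (same length) produces [10, 54, 90, 5, 5, 9].

[10, 54, 90, 5, 5, 9]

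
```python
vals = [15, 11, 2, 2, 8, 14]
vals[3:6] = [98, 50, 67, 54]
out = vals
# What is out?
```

vals starts as [15, 11, 2, 2, 8, 14] (length 6). The slice vals[3:6] covers indices [3, 4, 5] with values [2, 8, 14]. Replacing that slice with [98, 50, 67, 54] (different length) produces [15, 11, 2, 98, 50, 67, 54].

[15, 11, 2, 98, 50, 67, 54]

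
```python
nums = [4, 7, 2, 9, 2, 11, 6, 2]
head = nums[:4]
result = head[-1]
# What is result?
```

nums has length 8. The slice nums[:4] selects indices [0, 1, 2, 3] (0->4, 1->7, 2->2, 3->9), giving [4, 7, 2, 9]. So head = [4, 7, 2, 9]. Then head[-1] = 9.

9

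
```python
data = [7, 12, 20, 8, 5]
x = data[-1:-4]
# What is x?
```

data has length 5. The slice data[-1:-4] resolves to an empty index range, so the result is [].

[]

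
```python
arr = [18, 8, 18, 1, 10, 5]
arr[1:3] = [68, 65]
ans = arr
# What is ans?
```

arr starts as [18, 8, 18, 1, 10, 5] (length 6). The slice arr[1:3] covers indices [1, 2] with values [8, 18]. Replacing that slice with [68, 65] (same length) produces [18, 68, 65, 1, 10, 5].

[18, 68, 65, 1, 10, 5]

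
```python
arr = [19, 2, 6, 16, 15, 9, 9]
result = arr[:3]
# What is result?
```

arr has length 7. The slice arr[:3] selects indices [0, 1, 2] (0->19, 1->2, 2->6), giving [19, 2, 6].

[19, 2, 6]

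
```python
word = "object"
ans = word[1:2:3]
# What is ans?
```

word has length 6. The slice word[1:2:3] selects indices [1] (1->'b'), giving 'b'.

'b'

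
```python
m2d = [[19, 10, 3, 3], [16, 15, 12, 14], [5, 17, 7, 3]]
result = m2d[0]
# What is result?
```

m2d has 3 rows. Row 0 is [19, 10, 3, 3].

[19, 10, 3, 3]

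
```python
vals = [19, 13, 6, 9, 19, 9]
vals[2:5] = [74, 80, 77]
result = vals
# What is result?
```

vals starts as [19, 13, 6, 9, 19, 9] (length 6). The slice vals[2:5] covers indices [2, 3, 4] with values [6, 9, 19]. Replacing that slice with [74, 80, 77] (same length) produces [19, 13, 74, 80, 77, 9].

[19, 13, 74, 80, 77, 9]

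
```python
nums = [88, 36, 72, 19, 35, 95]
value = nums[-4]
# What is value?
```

nums has length 6. Negative index -4 maps to positive index 6 + (-4) = 2. nums[2] = 72.

72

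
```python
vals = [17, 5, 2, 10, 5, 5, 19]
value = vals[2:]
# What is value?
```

vals has length 7. The slice vals[2:] selects indices [2, 3, 4, 5, 6] (2->2, 3->10, 4->5, 5->5, 6->19), giving [2, 10, 5, 5, 19].

[2, 10, 5, 5, 19]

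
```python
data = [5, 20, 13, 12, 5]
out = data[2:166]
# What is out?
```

data has length 5. The slice data[2:166] selects indices [2, 3, 4] (2->13, 3->12, 4->5), giving [13, 12, 5].

[13, 12, 5]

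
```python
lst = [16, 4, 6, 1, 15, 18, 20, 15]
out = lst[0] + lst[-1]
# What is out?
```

lst has length 8. lst[0] = 16.
lst has length 8. Negative index -1 maps to positive index 8 + (-1) = 7. lst[7] = 15.
Sum: 16 + 15 = 31.

31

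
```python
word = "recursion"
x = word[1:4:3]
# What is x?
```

word has length 9. The slice word[1:4:3] selects indices [1] (1->'e'), giving 'e'.

'e'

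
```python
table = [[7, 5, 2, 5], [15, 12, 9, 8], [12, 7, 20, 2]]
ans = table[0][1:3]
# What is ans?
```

table[0] = [7, 5, 2, 5]. table[0] has length 4. The slice table[0][1:3] selects indices [1, 2] (1->5, 2->2), giving [5, 2].

[5, 2]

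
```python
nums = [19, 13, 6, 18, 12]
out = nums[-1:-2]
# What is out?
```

nums has length 5. The slice nums[-1:-2] resolves to an empty index range, so the result is [].

[]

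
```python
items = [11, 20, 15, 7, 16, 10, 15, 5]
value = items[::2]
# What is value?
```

items has length 8. The slice items[::2] selects indices [0, 2, 4, 6] (0->11, 2->15, 4->16, 6->15), giving [11, 15, 16, 15].

[11, 15, 16, 15]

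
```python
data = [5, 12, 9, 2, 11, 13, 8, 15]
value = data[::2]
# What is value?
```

data has length 8. The slice data[::2] selects indices [0, 2, 4, 6] (0->5, 2->9, 4->11, 6->8), giving [5, 9, 11, 8].

[5, 9, 11, 8]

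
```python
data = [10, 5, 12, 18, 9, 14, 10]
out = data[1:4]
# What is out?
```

data has length 7. The slice data[1:4] selects indices [1, 2, 3] (1->5, 2->12, 3->18), giving [5, 12, 18].

[5, 12, 18]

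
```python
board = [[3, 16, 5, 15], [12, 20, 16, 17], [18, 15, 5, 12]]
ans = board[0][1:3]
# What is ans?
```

board[0] = [3, 16, 5, 15]. board[0] has length 4. The slice board[0][1:3] selects indices [1, 2] (1->16, 2->5), giving [16, 5].

[16, 5]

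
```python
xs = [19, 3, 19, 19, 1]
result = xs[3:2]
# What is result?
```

xs has length 5. The slice xs[3:2] resolves to an empty index range, so the result is [].

[]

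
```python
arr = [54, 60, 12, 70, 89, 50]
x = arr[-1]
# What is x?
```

arr has length 6. Negative index -1 maps to positive index 6 + (-1) = 5. arr[5] = 50.

50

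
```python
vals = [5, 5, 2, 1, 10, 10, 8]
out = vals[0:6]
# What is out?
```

vals has length 7. The slice vals[0:6] selects indices [0, 1, 2, 3, 4, 5] (0->5, 1->5, 2->2, 3->1, 4->10, 5->10), giving [5, 5, 2, 1, 10, 10].

[5, 5, 2, 1, 10, 10]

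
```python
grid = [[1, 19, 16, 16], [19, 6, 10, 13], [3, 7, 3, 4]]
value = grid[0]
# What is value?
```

grid has 3 rows. Row 0 is [1, 19, 16, 16].

[1, 19, 16, 16]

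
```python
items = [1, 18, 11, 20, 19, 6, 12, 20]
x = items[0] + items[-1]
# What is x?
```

items has length 8. items[0] = 1.
items has length 8. Negative index -1 maps to positive index 8 + (-1) = 7. items[7] = 20.
Sum: 1 + 20 = 21.

21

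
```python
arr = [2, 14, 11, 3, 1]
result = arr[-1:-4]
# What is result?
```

arr has length 5. The slice arr[-1:-4] resolves to an empty index range, so the result is [].

[]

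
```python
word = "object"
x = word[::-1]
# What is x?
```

word has length 6. The slice word[::-1] selects indices [5, 4, 3, 2, 1, 0] (5->'t', 4->'c', 3->'e', 2->'j', 1->'b', 0->'o'), giving 'tcejbo'.

'tcejbo'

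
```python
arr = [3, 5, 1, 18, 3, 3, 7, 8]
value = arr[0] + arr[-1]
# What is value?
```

arr has length 8. arr[0] = 3.
arr has length 8. Negative index -1 maps to positive index 8 + (-1) = 7. arr[7] = 8.
Sum: 3 + 8 = 11.

11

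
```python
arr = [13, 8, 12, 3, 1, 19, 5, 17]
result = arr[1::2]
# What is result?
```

arr has length 8. The slice arr[1::2] selects indices [1, 3, 5, 7] (1->8, 3->3, 5->19, 7->17), giving [8, 3, 19, 17].

[8, 3, 19, 17]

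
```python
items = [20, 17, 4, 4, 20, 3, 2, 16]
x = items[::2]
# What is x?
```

items has length 8. The slice items[::2] selects indices [0, 2, 4, 6] (0->20, 2->4, 4->20, 6->2), giving [20, 4, 20, 2].

[20, 4, 20, 2]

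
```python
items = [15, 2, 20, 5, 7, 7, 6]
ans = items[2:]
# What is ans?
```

items has length 7. The slice items[2:] selects indices [2, 3, 4, 5, 6] (2->20, 3->5, 4->7, 5->7, 6->6), giving [20, 5, 7, 7, 6].

[20, 5, 7, 7, 6]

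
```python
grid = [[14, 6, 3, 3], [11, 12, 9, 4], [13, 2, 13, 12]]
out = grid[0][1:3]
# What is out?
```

grid[0] = [14, 6, 3, 3]. grid[0] has length 4. The slice grid[0][1:3] selects indices [1, 2] (1->6, 2->3), giving [6, 3].

[6, 3]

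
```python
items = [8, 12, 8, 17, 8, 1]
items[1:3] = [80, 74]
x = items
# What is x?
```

items starts as [8, 12, 8, 17, 8, 1] (length 6). The slice items[1:3] covers indices [1, 2] with values [12, 8]. Replacing that slice with [80, 74] (same length) produces [8, 80, 74, 17, 8, 1].

[8, 80, 74, 17, 8, 1]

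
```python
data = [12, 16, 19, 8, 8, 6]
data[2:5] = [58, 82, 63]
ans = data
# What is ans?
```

data starts as [12, 16, 19, 8, 8, 6] (length 6). The slice data[2:5] covers indices [2, 3, 4] with values [19, 8, 8]. Replacing that slice with [58, 82, 63] (same length) produces [12, 16, 58, 82, 63, 6].

[12, 16, 58, 82, 63, 6]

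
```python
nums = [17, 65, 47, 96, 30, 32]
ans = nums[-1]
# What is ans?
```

nums has length 6. Negative index -1 maps to positive index 6 + (-1) = 5. nums[5] = 32.

32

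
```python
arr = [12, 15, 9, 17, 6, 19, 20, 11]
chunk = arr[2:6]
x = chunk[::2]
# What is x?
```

arr has length 8. The slice arr[2:6] selects indices [2, 3, 4, 5] (2->9, 3->17, 4->6, 5->19), giving [9, 17, 6, 19]. So chunk = [9, 17, 6, 19]. chunk has length 4. The slice chunk[::2] selects indices [0, 2] (0->9, 2->6), giving [9, 6].

[9, 6]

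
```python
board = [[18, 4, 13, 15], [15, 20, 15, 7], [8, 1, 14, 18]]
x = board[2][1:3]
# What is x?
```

board[2] = [8, 1, 14, 18]. board[2] has length 4. The slice board[2][1:3] selects indices [1, 2] (1->1, 2->14), giving [1, 14].

[1, 14]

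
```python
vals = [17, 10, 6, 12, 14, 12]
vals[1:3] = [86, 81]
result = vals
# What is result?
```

vals starts as [17, 10, 6, 12, 14, 12] (length 6). The slice vals[1:3] covers indices [1, 2] with values [10, 6]. Replacing that slice with [86, 81] (same length) produces [17, 86, 81, 12, 14, 12].

[17, 86, 81, 12, 14, 12]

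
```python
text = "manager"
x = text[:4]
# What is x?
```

text has length 7. The slice text[:4] selects indices [0, 1, 2, 3] (0->'m', 1->'a', 2->'n', 3->'a'), giving 'mana'.

'mana'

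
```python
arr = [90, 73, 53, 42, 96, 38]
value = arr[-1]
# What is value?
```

arr has length 6. Negative index -1 maps to positive index 6 + (-1) = 5. arr[5] = 38.

38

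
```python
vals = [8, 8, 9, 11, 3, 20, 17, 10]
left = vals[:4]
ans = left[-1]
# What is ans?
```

vals has length 8. The slice vals[:4] selects indices [0, 1, 2, 3] (0->8, 1->8, 2->9, 3->11), giving [8, 8, 9, 11]. So left = [8, 8, 9, 11]. Then left[-1] = 11.

11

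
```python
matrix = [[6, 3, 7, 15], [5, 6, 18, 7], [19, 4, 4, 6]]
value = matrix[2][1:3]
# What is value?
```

matrix[2] = [19, 4, 4, 6]. matrix[2] has length 4. The slice matrix[2][1:3] selects indices [1, 2] (1->4, 2->4), giving [4, 4].

[4, 4]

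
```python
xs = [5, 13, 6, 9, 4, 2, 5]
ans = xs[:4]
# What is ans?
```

xs has length 7. The slice xs[:4] selects indices [0, 1, 2, 3] (0->5, 1->13, 2->6, 3->9), giving [5, 13, 6, 9].

[5, 13, 6, 9]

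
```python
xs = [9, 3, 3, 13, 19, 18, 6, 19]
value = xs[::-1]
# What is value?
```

xs has length 8. The slice xs[::-1] selects indices [7, 6, 5, 4, 3, 2, 1, 0] (7->19, 6->6, 5->18, 4->19, 3->13, 2->3, 1->3, 0->9), giving [19, 6, 18, 19, 13, 3, 3, 9].

[19, 6, 18, 19, 13, 3, 3, 9]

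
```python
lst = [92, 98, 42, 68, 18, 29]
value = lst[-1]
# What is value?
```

lst has length 6. Negative index -1 maps to positive index 6 + (-1) = 5. lst[5] = 29.

29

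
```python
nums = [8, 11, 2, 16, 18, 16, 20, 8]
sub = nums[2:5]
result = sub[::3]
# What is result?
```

nums has length 8. The slice nums[2:5] selects indices [2, 3, 4] (2->2, 3->16, 4->18), giving [2, 16, 18]. So sub = [2, 16, 18]. sub has length 3. The slice sub[::3] selects indices [0] (0->2), giving [2].

[2]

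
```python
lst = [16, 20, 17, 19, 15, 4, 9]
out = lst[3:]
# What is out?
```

lst has length 7. The slice lst[3:] selects indices [3, 4, 5, 6] (3->19, 4->15, 5->4, 6->9), giving [19, 15, 4, 9].

[19, 15, 4, 9]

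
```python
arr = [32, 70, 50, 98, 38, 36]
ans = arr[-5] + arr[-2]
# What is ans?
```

arr has length 6. Negative index -5 maps to positive index 6 + (-5) = 1. arr[1] = 70.
arr has length 6. Negative index -2 maps to positive index 6 + (-2) = 4. arr[4] = 38.
Sum: 70 + 38 = 108.

108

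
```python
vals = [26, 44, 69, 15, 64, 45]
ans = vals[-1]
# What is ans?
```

vals has length 6. Negative index -1 maps to positive index 6 + (-1) = 5. vals[5] = 45.

45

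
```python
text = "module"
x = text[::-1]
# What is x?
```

text has length 6. The slice text[::-1] selects indices [5, 4, 3, 2, 1, 0] (5->'e', 4->'l', 3->'u', 2->'d', 1->'o', 0->'m'), giving 'eludom'.

'eludom'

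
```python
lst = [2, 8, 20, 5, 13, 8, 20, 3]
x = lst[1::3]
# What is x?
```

lst has length 8. The slice lst[1::3] selects indices [1, 4, 7] (1->8, 4->13, 7->3), giving [8, 13, 3].

[8, 13, 3]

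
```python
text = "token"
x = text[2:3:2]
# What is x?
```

text has length 5. The slice text[2:3:2] selects indices [2] (2->'k'), giving 'k'.

'k'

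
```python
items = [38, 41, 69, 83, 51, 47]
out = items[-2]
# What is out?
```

items has length 6. Negative index -2 maps to positive index 6 + (-2) = 4. items[4] = 51.

51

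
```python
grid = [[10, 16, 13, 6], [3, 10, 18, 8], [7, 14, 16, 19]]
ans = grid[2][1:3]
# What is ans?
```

grid[2] = [7, 14, 16, 19]. grid[2] has length 4. The slice grid[2][1:3] selects indices [1, 2] (1->14, 2->16), giving [14, 16].

[14, 16]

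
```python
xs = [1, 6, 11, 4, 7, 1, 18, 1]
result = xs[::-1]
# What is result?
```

xs has length 8. The slice xs[::-1] selects indices [7, 6, 5, 4, 3, 2, 1, 0] (7->1, 6->18, 5->1, 4->7, 3->4, 2->11, 1->6, 0->1), giving [1, 18, 1, 7, 4, 11, 6, 1].

[1, 18, 1, 7, 4, 11, 6, 1]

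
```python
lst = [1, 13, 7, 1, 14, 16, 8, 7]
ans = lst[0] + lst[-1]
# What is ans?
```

lst has length 8. lst[0] = 1.
lst has length 8. Negative index -1 maps to positive index 8 + (-1) = 7. lst[7] = 7.
Sum: 1 + 7 = 8.

8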